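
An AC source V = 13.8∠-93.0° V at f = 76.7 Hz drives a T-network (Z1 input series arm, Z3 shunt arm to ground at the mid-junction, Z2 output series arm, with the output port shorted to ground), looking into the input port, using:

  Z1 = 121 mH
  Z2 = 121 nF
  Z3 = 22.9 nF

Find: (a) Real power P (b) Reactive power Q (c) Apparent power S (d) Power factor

Step 1 — Angular frequency: ω = 2π·f = 2π·76.7 = 481.9 rad/s.
Step 2 — Component impedances:
  Z1: Z = jωL = j·481.9·0.121 = 0 + j58.31 Ω
  Z2: Z = 1/(jωC) = -j/(ω·C) = 0 - j1.715e+04 Ω
  Z3: Z = 1/(jωC) = -j/(ω·C) = 0 - j9.061e+04 Ω
Step 3 — With the output port shorted to ground, the output series arm Z2 runs from the junction to ground; the shunt arm Z3 also runs from the junction to ground. They appear in parallel: Z3 || Z2 = 0 - j1.442e+04 Ω.
Step 4 — Series with input arm Z1: Z_in = Z1 + (Z3 || Z2) = 0 - j1.436e+04 Ω = 1.436e+04∠-90.0° Ω.
Step 5 — Source phasor: V = 13.8∠-93.0° V = -0.7222 - j13.78 V.
Step 6 — Current: I = V / Z = 0.0009596 - j5.029e-05 A = 0.0009609∠-3.0° A.
Step 7 — Complex power: S = V·I* = 0 - j0.01326 VA.
Step 8 — Real power: P = Re(S) = 0 W.
Step 9 — Reactive power: Q = Im(S) = -0.01326 VAR.
Step 10 — Apparent power: |S| = 0.01326 VA.
Step 11 — Power factor: PF = P/|S| = 0 (leading).

(a) P = 0 W  (b) Q = -0.01326 VAR  (c) S = 0.01326 VA  (d) PF = 0 (leading)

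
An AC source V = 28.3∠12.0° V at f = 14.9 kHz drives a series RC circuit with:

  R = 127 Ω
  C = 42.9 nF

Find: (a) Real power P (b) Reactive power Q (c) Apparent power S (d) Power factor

Step 1 — Angular frequency: ω = 2π·f = 2π·1.49e+04 = 9.362e+04 rad/s.
Step 2 — Component impedances:
  R: Z = R = 127 Ω
  C: Z = 1/(jωC) = -j/(ω·C) = 0 - j249 Ω
Step 3 — Series combination: Z_total = R + C = 127 - j249 Ω = 279.5∠-63.0° Ω.
Step 4 — Source phasor: V = 28.3∠12.0° V = 27.68 + j5.884 V.
Step 5 — Current: I = V / Z = 0.02625 + j0.09779 A = 0.1013∠75.0° A.
Step 6 — Complex power: S = V·I* = 1.302 - j2.553 VA.
Step 7 — Real power: P = Re(S) = 1.302 W.
Step 8 — Reactive power: Q = Im(S) = -2.553 VAR.
Step 9 — Apparent power: |S| = 2.865 VA.
Step 10 — Power factor: PF = P/|S| = 0.4544 (leading).

(a) P = 1.302 W  (b) Q = -2.553 VAR  (c) S = 2.865 VA  (d) PF = 0.4544 (leading)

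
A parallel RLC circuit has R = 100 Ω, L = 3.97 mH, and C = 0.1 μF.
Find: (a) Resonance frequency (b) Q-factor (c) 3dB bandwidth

Step 1 — Resonance: ω₀ = 1/√(LC) = 1/√(0.00397·1e-07) = 5.019e+04 rad/s.
Step 2 — f₀ = ω₀/(2π) = 7988 Hz.
Step 3 — Parallel Q: Q = R/(ω₀L) = 100/(5.019e+04·0.00397) = 0.5019.
Step 4 — Bandwidth: Δω = ω₀/Q = 1e+05 rad/s; BW = Δω/(2π) = 1.592e+04 Hz.

(a) f₀ = 7988 Hz  (b) Q = 0.5019  (c) BW = 1.592e+04 Hz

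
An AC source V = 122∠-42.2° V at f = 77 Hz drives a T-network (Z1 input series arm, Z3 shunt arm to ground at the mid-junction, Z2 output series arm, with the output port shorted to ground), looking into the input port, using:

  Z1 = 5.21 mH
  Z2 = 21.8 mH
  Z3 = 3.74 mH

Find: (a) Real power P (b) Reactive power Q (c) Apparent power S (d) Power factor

Step 1 — Angular frequency: ω = 2π·f = 2π·77 = 483.8 rad/s.
Step 2 — Component impedances:
  Z1: Z = jωL = j·483.8·0.00521 = 0 + j2.521 Ω
  Z2: Z = jωL = j·483.8·0.0218 = 0 + j10.55 Ω
  Z3: Z = jωL = j·483.8·0.00374 = 0 + j1.809 Ω
Step 3 — With the output port shorted to ground, the output series arm Z2 runs from the junction to ground; the shunt arm Z3 also runs from the junction to ground. They appear in parallel: Z3 || Z2 = 0 + j1.544 Ω.
Step 4 — Series with input arm Z1: Z_in = Z1 + (Z3 || Z2) = 0 + j4.065 Ω = 4.065∠90.0° Ω.
Step 5 — Source phasor: V = 122∠-42.2° V = 90.38 - j81.95 V.
Step 6 — Current: I = V / Z = -20.16 - j22.23 A = 30.01∠-132.2° A.
Step 7 — Complex power: S = V·I* = 0 + j3661 VA.
Step 8 — Real power: P = Re(S) = 0 W.
Step 9 — Reactive power: Q = Im(S) = 3661 VAR.
Step 10 — Apparent power: |S| = 3661 VA.
Step 11 — Power factor: PF = P/|S| = 0 (lagging).

(a) P = 0 W  (b) Q = 3661 VAR  (c) S = 3661 VA  (d) PF = 0 (lagging)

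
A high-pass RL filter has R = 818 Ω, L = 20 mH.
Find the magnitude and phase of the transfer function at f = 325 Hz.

Step 1 — Angular frequency: ω = 2π·325 = 2042 rad/s.
Step 2 — Transfer function: H(jω) = jωL/(R + jωL).
Step 3 — Numerator jωL = j·40.84; denominator R + jωL = 818 + j40.84.
Step 4 — H = 0.002487 + j0.0498.
Step 5 — Magnitude: |H| = 0.04987 (-26.0 dB); phase: φ = 87.1°.

|H| = 0.04987 (-26.0 dB), φ = 87.1°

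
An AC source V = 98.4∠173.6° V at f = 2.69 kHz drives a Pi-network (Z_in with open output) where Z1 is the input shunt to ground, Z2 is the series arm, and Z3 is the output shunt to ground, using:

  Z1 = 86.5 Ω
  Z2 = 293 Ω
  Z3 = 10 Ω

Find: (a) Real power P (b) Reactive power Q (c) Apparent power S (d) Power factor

Step 1 — Angular frequency: ω = 2π·f = 2π·2690 = 1.69e+04 rad/s.
Step 2 — Component impedances:
  Z1: Z = R = 86.5 Ω
  Z2: Z = R = 293 Ω
  Z3: Z = R = 10 Ω
Step 3 — With open output, the series arm Z2 and the output shunt Z3 appear in series to ground: Z2 + Z3 = 303 Ω.
Step 4 — Parallel with input shunt Z1: Z_in = Z1 || (Z2 + Z3) = 67.29 Ω = 67.29∠0.0° Ω.
Step 5 — Source phasor: V = 98.4∠173.6° V = -97.79 + j10.97 V.
Step 6 — Current: I = V / Z = -1.453 + j0.163 A = 1.462∠173.6° A.
Step 7 — Complex power: S = V·I* = 143.9 VA.
Step 8 — Real power: P = Re(S) = 143.9 W.
Step 9 — Reactive power: Q = Im(S) = 0 VAR.
Step 10 — Apparent power: |S| = 143.9 VA.
Step 11 — Power factor: PF = P/|S| = 1 (unity).

(a) P = 143.9 W  (b) Q = 0 VAR  (c) S = 143.9 VA  (d) PF = 1 (unity)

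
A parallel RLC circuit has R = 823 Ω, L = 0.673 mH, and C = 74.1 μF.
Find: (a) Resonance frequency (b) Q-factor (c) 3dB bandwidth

Step 1 — Resonance: ω₀ = 1/√(LC) = 1/√(0.000673·7.41e-05) = 4478 rad/s.
Step 2 — f₀ = ω₀/(2π) = 712.7 Hz.
Step 3 — Parallel Q: Q = R/(ω₀L) = 823/(4478·0.000673) = 273.1.
Step 4 — Bandwidth: Δω = ω₀/Q = 16.4 rad/s; BW = Δω/(2π) = 2.61 Hz.

(a) f₀ = 712.7 Hz  (b) Q = 273.1  (c) BW = 2.61 Hz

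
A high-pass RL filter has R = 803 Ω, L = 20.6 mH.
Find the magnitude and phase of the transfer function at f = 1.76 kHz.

Step 1 — Angular frequency: ω = 2π·1760 = 1.106e+04 rad/s.
Step 2 — Transfer function: H(jω) = jωL/(R + jωL).
Step 3 — Numerator jωL = j·227.8; denominator R + jωL = 803 + j227.8.
Step 4 — H = 0.07449 + j0.2626.
Step 5 — Magnitude: |H| = 0.2729 (-11.3 dB); phase: φ = 74.2°.

|H| = 0.2729 (-11.3 dB), φ = 74.2°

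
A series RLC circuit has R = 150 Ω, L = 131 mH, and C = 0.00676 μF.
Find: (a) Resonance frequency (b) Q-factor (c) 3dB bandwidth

Step 1 — Resonance: ω₀ = 1/√(LC) = 1/√(0.131·6.76e-09) = 3.36e+04 rad/s.
Step 2 — f₀ = ω₀/(2π) = 5348 Hz.
Step 3 — Series Q: Q = ω₀L/R = 3.36e+04·0.131/150 = 29.35.
Step 4 — Bandwidth: Δω = ω₀/Q = 1145 rad/s; BW = Δω/(2π) = 182.2 Hz.

(a) f₀ = 5348 Hz  (b) Q = 29.35  (c) BW = 182.2 Hz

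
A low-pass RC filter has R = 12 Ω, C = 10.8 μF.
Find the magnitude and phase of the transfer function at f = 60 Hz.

Step 1 — Angular frequency: ω = 2π·60 = 377 rad/s.
Step 2 — Transfer function: H(jω) = 1/(1 + jωRC).
Step 3 — Denominator: 1 + jωRC = 1 + j·377·12·1.08e-05 = 1 + j0.04886.
Step 4 — H = 0.9976 - j0.04874.
Step 5 — Magnitude: |H| = 0.9988 (-0.0 dB); phase: φ = -2.8°.

|H| = 0.9988 (-0.0 dB), φ = -2.8°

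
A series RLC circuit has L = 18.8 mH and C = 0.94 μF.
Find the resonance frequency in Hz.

Step 1 — Resonance condition Im(Z)=0 gives ω₀ = 1/√(LC).
Step 2 — ω₀ = 1/√(0.0188·9.4e-07) = 7522 rad/s.
Step 3 — f₀ = ω₀/(2π) = 1197 Hz.

f₀ = 1197 Hz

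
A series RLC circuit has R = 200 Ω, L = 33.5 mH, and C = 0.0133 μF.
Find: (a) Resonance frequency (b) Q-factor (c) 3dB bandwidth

Step 1 — Resonance: ω₀ = 1/√(LC) = 1/√(0.0335·1.33e-08) = 4.738e+04 rad/s.
Step 2 — f₀ = ω₀/(2π) = 7540 Hz.
Step 3 — Series Q: Q = ω₀L/R = 4.738e+04·0.0335/200 = 7.935.
Step 4 — Bandwidth: Δω = ω₀/Q = 5970 rad/s; BW = Δω/(2π) = 950.2 Hz.

(a) f₀ = 7540 Hz  (b) Q = 7.935  (c) BW = 950.2 Hz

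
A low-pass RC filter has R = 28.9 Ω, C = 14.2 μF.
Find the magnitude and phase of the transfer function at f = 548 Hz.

Step 1 — Angular frequency: ω = 2π·548 = 3443 rad/s.
Step 2 — Transfer function: H(jω) = 1/(1 + jωRC).
Step 3 — Denominator: 1 + jωRC = 1 + j·3443·28.9·1.42e-05 = 1 + j1.413.
Step 4 — H = 0.3337 - j0.4715.
Step 5 — Magnitude: |H| = 0.5777 (-4.8 dB); phase: φ = -54.7°.

|H| = 0.5777 (-4.8 dB), φ = -54.7°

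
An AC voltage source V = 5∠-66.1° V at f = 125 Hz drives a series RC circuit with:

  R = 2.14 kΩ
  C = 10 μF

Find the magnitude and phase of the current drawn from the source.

Step 1 — Angular frequency: ω = 2π·f = 2π·125 = 785.4 rad/s.
Step 2 — Component impedances:
  R: Z = R = 2140 Ω
  C: Z = 1/(jωC) = -j/(ω·C) = 0 - j127.3 Ω
Step 3 — Series combination: Z_total = R + C = 2140 - j127.3 Ω = 2144∠-3.4° Ω.
Step 4 — Source phasor: V = 5∠-66.1° V = 2.026 - j4.571 V.
Step 5 — Ohm's law: I = V / Z_total = (2.026 - j4.571) / (2140 - j127.3) = 0.00107 - j0.002072 A.
Step 6 — Convert to polar: |I| = 0.002332 A, ∠I = -62.7°.

I = 0.002332∠-62.7° A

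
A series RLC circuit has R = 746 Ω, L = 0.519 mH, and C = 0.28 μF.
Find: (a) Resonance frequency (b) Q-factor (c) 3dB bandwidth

Step 1 — Resonance: ω₀ = 1/√(LC) = 1/√(0.000519·2.8e-07) = 8.295e+04 rad/s.
Step 2 — f₀ = ω₀/(2π) = 1.32e+04 Hz.
Step 3 — Series Q: Q = ω₀L/R = 8.295e+04·0.000519/746 = 0.05771.
Step 4 — Bandwidth: Δω = ω₀/Q = 1.437e+06 rad/s; BW = Δω/(2π) = 2.288e+05 Hz.

(a) f₀ = 1.32e+04 Hz  (b) Q = 0.05771  (c) BW = 2.288e+05 Hz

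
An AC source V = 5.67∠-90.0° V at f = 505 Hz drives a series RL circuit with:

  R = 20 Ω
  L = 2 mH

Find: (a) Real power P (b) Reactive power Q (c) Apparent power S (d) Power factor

Step 1 — Angular frequency: ω = 2π·f = 2π·505 = 3173 rad/s.
Step 2 — Component impedances:
  R: Z = R = 20 Ω
  L: Z = jωL = j·3173·0.002 = 0 + j6.346 Ω
Step 3 — Series combination: Z_total = R + L = 20 + j6.346 Ω = 20.98∠17.6° Ω.
Step 4 — Source phasor: V = 5.67∠-90.0° V = 0 - j5.67 V.
Step 5 — Current: I = V / Z = -0.08173 - j0.2576 A = 0.2702∠-107.6° A.
Step 6 — Complex power: S = V·I* = 1.46 + j0.4634 VA.
Step 7 — Real power: P = Re(S) = 1.46 W.
Step 8 — Reactive power: Q = Im(S) = 0.4634 VAR.
Step 9 — Apparent power: |S| = 1.532 VA.
Step 10 — Power factor: PF = P/|S| = 0.9532 (lagging).

(a) P = 1.46 W  (b) Q = 0.4634 VAR  (c) S = 1.532 VA  (d) PF = 0.9532 (lagging)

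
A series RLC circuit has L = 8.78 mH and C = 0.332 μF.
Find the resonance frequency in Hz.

Step 1 — Resonance condition Im(Z)=0 gives ω₀ = 1/√(LC).
Step 2 — ω₀ = 1/√(0.00878·3.32e-07) = 1.852e+04 rad/s.
Step 3 — f₀ = ω₀/(2π) = 2948 Hz.

f₀ = 2948 Hz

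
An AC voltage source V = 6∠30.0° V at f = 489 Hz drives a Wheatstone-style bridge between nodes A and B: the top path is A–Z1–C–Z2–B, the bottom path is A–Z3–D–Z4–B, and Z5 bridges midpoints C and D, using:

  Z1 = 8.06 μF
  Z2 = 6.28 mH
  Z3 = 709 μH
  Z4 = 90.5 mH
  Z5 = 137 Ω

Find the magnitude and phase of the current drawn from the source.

Step 1 — Angular frequency: ω = 2π·f = 2π·489 = 3072 rad/s.
Step 2 — Component impedances:
  Z1: Z = 1/(jωC) = -j/(ω·C) = 0 - j40.38 Ω
  Z2: Z = jωL = j·3072·0.00628 = 0 + j19.3 Ω
  Z3: Z = jωL = j·3072·0.000709 = 0 + j2.178 Ω
  Z4: Z = jωL = j·3072·0.0905 = 0 + j278.1 Ω
  Z5: Z = R = 137 Ω
Step 3 — Bridge requires nodal analysis (the Z5 bridge couples midpoints C and D, so the two paths cannot be reduced to a simple series/parallel combination). Setting node B to ground and injecting 1 A at node A, the 3-node admittance system at A, C, D solves to V_A = Z_AB = 12.52 - j18.79 Ω = 22.58∠-56.3° Ω.
Step 4 — Source phasor: V = 6∠30.0° V = 5.196 + j3 V.
Step 5 — Ohm's law: I = V / Z_total = (5.196 + j3) / (12.52 - j18.79) = 0.01703 + j0.2651 A.
Step 6 — Convert to polar: |I| = 0.2657 A, ∠I = 86.3°.

I = 0.2657∠86.3° A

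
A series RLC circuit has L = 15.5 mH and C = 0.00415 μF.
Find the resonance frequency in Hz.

Step 1 — Resonance condition Im(Z)=0 gives ω₀ = 1/√(LC).
Step 2 — ω₀ = 1/√(0.0155·4.15e-09) = 1.247e+05 rad/s.
Step 3 — f₀ = ω₀/(2π) = 1.984e+04 Hz.

f₀ = 1.984e+04 Hz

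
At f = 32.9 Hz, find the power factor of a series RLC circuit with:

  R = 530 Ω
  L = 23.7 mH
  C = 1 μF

Step 1 — Angular frequency: ω = 2π·f = 2π·32.9 = 206.7 rad/s.
Step 2 — Component impedances:
  R: Z = R = 530 Ω
  L: Z = jωL = j·206.7·0.0237 = 0 + j4.899 Ω
  C: Z = 1/(jωC) = -j/(ω·C) = 0 - j4838 Ω
Step 3 — Series combination: Z_total = R + L + C = 530 - j4833 Ω = 4862∠-83.7° Ω.
Step 4 — Power factor: PF = cos(φ) = Re(Z)/|Z| = 530/4862 = 0.109.
Step 5 — Type: Im(Z) = -4833 ⇒ leading (phase φ = -83.7°).

PF = 0.109 (leading, φ = -83.7°)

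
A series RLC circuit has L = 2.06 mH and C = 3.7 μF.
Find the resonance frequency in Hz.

Step 1 — Resonance condition Im(Z)=0 gives ω₀ = 1/√(LC).
Step 2 — ω₀ = 1/√(0.00206·3.7e-06) = 1.145e+04 rad/s.
Step 3 — f₀ = ω₀/(2π) = 1823 Hz.

f₀ = 1823 Hz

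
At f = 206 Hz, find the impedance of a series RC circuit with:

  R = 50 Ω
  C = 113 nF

Step 1 — Angular frequency: ω = 2π·f = 2π·206 = 1294 rad/s.
Step 2 — Component impedances:
  R: Z = R = 50 Ω
  C: Z = 1/(jωC) = -j/(ω·C) = 0 - j6837 Ω
Step 3 — Series combination: Z_total = R + C = 50 - j6837 Ω = 6837∠-89.6° Ω.

Z = 50 - j6837 Ω = 6837∠-89.6° Ω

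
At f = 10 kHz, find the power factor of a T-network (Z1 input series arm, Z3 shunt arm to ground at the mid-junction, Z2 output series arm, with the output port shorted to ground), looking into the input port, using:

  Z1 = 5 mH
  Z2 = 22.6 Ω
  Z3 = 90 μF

Step 1 — Angular frequency: ω = 2π·f = 2π·1e+04 = 6.283e+04 rad/s.
Step 2 — Component impedances:
  Z1: Z = jωL = j·6.283e+04·0.005 = 0 + j314.2 Ω
  Z2: Z = R = 22.6 Ω
  Z3: Z = 1/(jωC) = -j/(ω·C) = 0 - j0.1768 Ω
Step 3 — With the output port shorted to ground, the output series arm Z2 runs from the junction to ground; the shunt arm Z3 also runs from the junction to ground. They appear in parallel: Z3 || Z2 = 0.001384 - j0.1768 Ω.
Step 4 — Series with input arm Z1: Z_in = Z1 + (Z3 || Z2) = 0.001384 + j314 Ω = 314∠90.0° Ω.
Step 5 — Power factor: PF = cos(φ) = Re(Z)/|Z| = 0.0013836/313.98 = 4.407e-06.
Step 6 — Type: Im(Z) = 314 ⇒ lagging (phase φ = 90.0°).

PF = 4.407e-06 (lagging, φ = 90.0°)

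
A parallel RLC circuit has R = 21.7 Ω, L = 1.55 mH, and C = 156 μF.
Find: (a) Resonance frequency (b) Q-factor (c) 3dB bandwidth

Step 1 — Resonance: ω₀ = 1/√(LC) = 1/√(0.00155·0.000156) = 2034 rad/s.
Step 2 — f₀ = ω₀/(2π) = 323.7 Hz.
Step 3 — Parallel Q: Q = R/(ω₀L) = 21.7/(2034·0.00155) = 6.884.
Step 4 — Bandwidth: Δω = ω₀/Q = 295.4 rad/s; BW = Δω/(2π) = 47.01 Hz.

(a) f₀ = 323.7 Hz  (b) Q = 6.884  (c) BW = 47.01 Hz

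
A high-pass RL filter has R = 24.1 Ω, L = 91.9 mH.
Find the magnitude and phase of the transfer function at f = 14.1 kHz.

Step 1 — Angular frequency: ω = 2π·1.41e+04 = 8.859e+04 rad/s.
Step 2 — Transfer function: H(jω) = jωL/(R + jωL).
Step 3 — Numerator jωL = j·8142; denominator R + jωL = 24.1 + j8142.
Step 4 — H = 1 + j0.00296.
Step 5 — Magnitude: |H| = 1 (-0.0 dB); phase: φ = 0.2°.

|H| = 1 (-0.0 dB), φ = 0.2°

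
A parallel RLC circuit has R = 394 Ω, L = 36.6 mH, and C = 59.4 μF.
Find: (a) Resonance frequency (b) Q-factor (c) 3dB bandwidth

Step 1 — Resonance: ω₀ = 1/√(LC) = 1/√(0.0366·5.94e-05) = 678.2 rad/s.
Step 2 — f₀ = ω₀/(2π) = 107.9 Hz.
Step 3 — Parallel Q: Q = R/(ω₀L) = 394/(678.2·0.0366) = 15.87.
Step 4 — Bandwidth: Δω = ω₀/Q = 42.73 rad/s; BW = Δω/(2π) = 6.8 Hz.

(a) f₀ = 107.9 Hz  (b) Q = 15.87  (c) BW = 6.8 Hz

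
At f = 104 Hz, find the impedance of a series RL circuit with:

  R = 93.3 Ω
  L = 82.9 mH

Step 1 — Angular frequency: ω = 2π·f = 2π·104 = 653.5 rad/s.
Step 2 — Component impedances:
  R: Z = R = 93.3 Ω
  L: Z = jωL = j·653.5·0.0829 = 0 + j54.17 Ω
Step 3 — Series combination: Z_total = R + L = 93.3 + j54.17 Ω = 107.9∠30.1° Ω.

Z = 93.3 + j54.17 Ω = 107.9∠30.1° Ω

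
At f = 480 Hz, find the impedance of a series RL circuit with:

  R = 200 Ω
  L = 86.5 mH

Step 1 — Angular frequency: ω = 2π·f = 2π·480 = 3016 rad/s.
Step 2 — Component impedances:
  R: Z = R = 200 Ω
  L: Z = jωL = j·3016·0.0865 = 0 + j260.9 Ω
Step 3 — Series combination: Z_total = R + L = 200 + j260.9 Ω = 328.7∠52.5° Ω.

Z = 200 + j260.9 Ω = 328.7∠52.5° Ω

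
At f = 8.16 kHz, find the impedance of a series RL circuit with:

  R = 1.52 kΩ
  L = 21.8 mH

Step 1 — Angular frequency: ω = 2π·f = 2π·8160 = 5.127e+04 rad/s.
Step 2 — Component impedances:
  R: Z = R = 1520 Ω
  L: Z = jωL = j·5.127e+04·0.0218 = 0 + j1118 Ω
Step 3 — Series combination: Z_total = R + L = 1520 + j1118 Ω = 1887∠36.3° Ω.

Z = 1520 + j1118 Ω = 1887∠36.3° Ω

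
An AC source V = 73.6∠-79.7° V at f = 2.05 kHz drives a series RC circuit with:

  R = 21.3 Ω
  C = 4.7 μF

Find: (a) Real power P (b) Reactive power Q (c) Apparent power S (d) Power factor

Step 1 — Angular frequency: ω = 2π·f = 2π·2050 = 1.288e+04 rad/s.
Step 2 — Component impedances:
  R: Z = R = 21.3 Ω
  C: Z = 1/(jωC) = -j/(ω·C) = 0 - j16.52 Ω
Step 3 — Series combination: Z_total = R + C = 21.3 - j16.52 Ω = 26.95∠-37.8° Ω.
Step 4 — Source phasor: V = 73.6∠-79.7° V = 13.16 - j72.41 V.
Step 5 — Current: I = V / Z = 2.032 - j1.824 A = 2.731∠-41.9° A.
Step 6 — Complex power: S = V·I* = 158.8 - j123.2 VA.
Step 7 — Real power: P = Re(S) = 158.8 W.
Step 8 — Reactive power: Q = Im(S) = -123.2 VAR.
Step 9 — Apparent power: |S| = 201 VA.
Step 10 — Power factor: PF = P/|S| = 0.7902 (leading).

(a) P = 158.8 W  (b) Q = -123.2 VAR  (c) S = 201 VA  (d) PF = 0.7902 (leading)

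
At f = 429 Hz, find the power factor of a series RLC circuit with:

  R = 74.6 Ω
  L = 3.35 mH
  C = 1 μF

Step 1 — Angular frequency: ω = 2π·f = 2π·429 = 2695 rad/s.
Step 2 — Component impedances:
  R: Z = R = 74.6 Ω
  L: Z = jωL = j·2695·0.00335 = 0 + j9.03 Ω
  C: Z = 1/(jωC) = -j/(ω·C) = 0 - j371 Ω
Step 3 — Series combination: Z_total = R + L + C = 74.6 - j362 Ω = 369.6∠-78.4° Ω.
Step 4 — Power factor: PF = cos(φ) = Re(Z)/|Z| = 74.6/369.57 = 0.2019.
Step 5 — Type: Im(Z) = -362 ⇒ leading (phase φ = -78.4°).

PF = 0.2019 (leading, φ = -78.4°)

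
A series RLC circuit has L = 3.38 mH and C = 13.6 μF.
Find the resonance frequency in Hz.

Step 1 — Resonance condition Im(Z)=0 gives ω₀ = 1/√(LC).
Step 2 — ω₀ = 1/√(0.00338·1.36e-05) = 4664 rad/s.
Step 3 — f₀ = ω₀/(2π) = 742.3 Hz.

f₀ = 742.3 Hz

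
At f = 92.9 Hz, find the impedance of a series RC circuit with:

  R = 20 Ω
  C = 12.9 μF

Step 1 — Angular frequency: ω = 2π·f = 2π·92.9 = 583.7 rad/s.
Step 2 — Component impedances:
  R: Z = R = 20 Ω
  C: Z = 1/(jωC) = -j/(ω·C) = 0 - j132.8 Ω
Step 3 — Series combination: Z_total = R + C = 20 - j132.8 Ω = 134.3∠-81.4° Ω.

Z = 20 - j132.8 Ω = 134.3∠-81.4° Ω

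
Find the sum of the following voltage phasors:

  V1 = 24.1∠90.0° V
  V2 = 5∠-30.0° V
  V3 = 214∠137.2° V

Step 1 — Convert each phasor to rectangular form:
  V1 = 24.1·(cos(90.0°) + j·sin(90.0°)) = 0 + j24.1 V
  V2 = 5·(cos(-30.0°) + j·sin(-30.0°)) = 4.33 - j2.5 V
  V3 = 214·(cos(137.2°) + j·sin(137.2°)) = -157 + j145.4 V
Step 2 — Sum components: V_total = -152.7 + j167 V.
Step 3 — Convert to polar: |V_total| = 226.3 V, ∠V_total = 132.4°.

V_total = 226.3∠132.4° V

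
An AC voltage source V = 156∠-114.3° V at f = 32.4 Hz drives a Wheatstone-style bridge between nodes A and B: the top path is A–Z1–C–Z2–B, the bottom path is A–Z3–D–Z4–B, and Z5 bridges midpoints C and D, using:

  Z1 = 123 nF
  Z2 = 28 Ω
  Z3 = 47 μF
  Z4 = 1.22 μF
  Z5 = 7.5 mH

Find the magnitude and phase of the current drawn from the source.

Step 1 — Angular frequency: ω = 2π·f = 2π·32.4 = 203.6 rad/s.
Step 2 — Component impedances:
  Z1: Z = 1/(jωC) = -j/(ω·C) = 0 - j3.994e+04 Ω
  Z2: Z = R = 28 Ω
  Z3: Z = 1/(jωC) = -j/(ω·C) = 0 - j104.5 Ω
  Z4: Z = 1/(jωC) = -j/(ω·C) = 0 - j4026 Ω
  Z5: Z = jωL = j·203.6·0.0075 = 0 + j1.527 Ω
Step 3 — Bridge requires nodal analysis (the Z5 bridge couples midpoints C and D, so the two paths cannot be reduced to a simple series/parallel combination). Setting node B to ground and injecting 1 A at node A, the 3-node admittance system at A, C, D solves to V_A = Z_AB = 28.02 - j102.9 Ω = 106.7∠-74.8° Ω.
Step 4 — Source phasor: V = 156∠-114.3° V = -64.2 - j142.2 V.
Step 5 — Ohm's law: I = V / Z_total = (-64.2 - j142.2) / (28.02 - j102.9) = 1.128 - j0.9309 A.
Step 6 — Convert to polar: |I| = 1.463 A, ∠I = -39.5°.

I = 1.463∠-39.5° A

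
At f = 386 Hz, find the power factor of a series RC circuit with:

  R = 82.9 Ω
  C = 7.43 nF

Step 1 — Angular frequency: ω = 2π·f = 2π·386 = 2425 rad/s.
Step 2 — Component impedances:
  R: Z = R = 82.9 Ω
  C: Z = 1/(jωC) = -j/(ω·C) = 0 - j5.549e+04 Ω
Step 3 — Series combination: Z_total = R + C = 82.9 - j5.549e+04 Ω = 5.549e+04∠-89.9° Ω.
Step 4 — Power factor: PF = cos(φ) = Re(Z)/|Z| = 82.9/5.549e+04 = 0.001494.
Step 5 — Type: Im(Z) = -5.549e+04 ⇒ leading (phase φ = -89.9°).

PF = 0.001494 (leading, φ = -89.9°)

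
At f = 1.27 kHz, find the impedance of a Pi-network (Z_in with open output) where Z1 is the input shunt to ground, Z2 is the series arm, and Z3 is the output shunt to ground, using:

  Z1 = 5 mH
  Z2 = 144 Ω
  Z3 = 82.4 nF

Step 1 — Angular frequency: ω = 2π·f = 2π·1270 = 7980 rad/s.
Step 2 — Component impedances:
  Z1: Z = jωL = j·7980·0.005 = 0 + j39.9 Ω
  Z2: Z = R = 144 Ω
  Z3: Z = 1/(jωC) = -j/(ω·C) = 0 - j1521 Ω
Step 3 — With open output, the series arm Z2 and the output shunt Z3 appear in series to ground: Z2 + Z3 = 144 - j1521 Ω.
Step 4 — Parallel with input shunt Z1: Z_in = Z1 || (Z2 + Z3) = 0.1035 + j40.96 Ω = 40.96∠89.9° Ω.

Z = 0.1035 + j40.96 Ω = 40.96∠89.9° Ω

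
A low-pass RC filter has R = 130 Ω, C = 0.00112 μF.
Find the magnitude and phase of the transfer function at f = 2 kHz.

Step 1 — Angular frequency: ω = 2π·2000 = 1.257e+04 rad/s.
Step 2 — Transfer function: H(jω) = 1/(1 + jωRC).
Step 3 — Denominator: 1 + jωRC = 1 + j·1.257e+04·130·1.12e-09 = 1 + j0.00183.
Step 4 — H = 1 - j0.00183.
Step 5 — Magnitude: |H| = 1 (-0.0 dB); phase: φ = -0.1°.

|H| = 1 (-0.0 dB), φ = -0.1°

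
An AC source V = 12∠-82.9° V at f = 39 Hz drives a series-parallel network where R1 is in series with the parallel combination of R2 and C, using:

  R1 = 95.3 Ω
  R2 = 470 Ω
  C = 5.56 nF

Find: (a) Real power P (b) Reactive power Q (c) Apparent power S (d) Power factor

Step 1 — Angular frequency: ω = 2π·f = 2π·39 = 245 rad/s.
Step 2 — Component impedances:
  R1: Z = R = 95.3 Ω
  R2: Z = R = 470 Ω
  C: Z = 1/(jωC) = -j/(ω·C) = 0 - j7.34e+05 Ω
Step 3 — Parallel branch: R2 || C = 1/(1/R2 + 1/C) = 470 - j0.301 Ω.
Step 4 — Series with R1: Z_total = R1 + (R2 || C) = 565.3 - j0.301 Ω = 565.3∠-0.0° Ω.
Step 5 — Source phasor: V = 12∠-82.9° V = 1.483 - j11.91 V.
Step 6 — Current: I = V / Z = 0.002635 - j0.02106 A = 0.02123∠-82.9° A.
Step 7 — Complex power: S = V·I* = 0.2547 - j0.0001356 VA.
Step 8 — Real power: P = Re(S) = 0.2547 W.
Step 9 — Reactive power: Q = Im(S) = -0.0001356 VAR.
Step 10 — Apparent power: |S| = 0.2547 VA.
Step 11 — Power factor: PF = P/|S| = 1 (leading).

(a) P = 0.2547 W  (b) Q = -0.0001356 VAR  (c) S = 0.2547 VA  (d) PF = 1 (leading)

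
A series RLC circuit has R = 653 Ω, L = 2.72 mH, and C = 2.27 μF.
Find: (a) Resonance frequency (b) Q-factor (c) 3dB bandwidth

Step 1 — Resonance condition Im(Z)=0 gives ω₀ = 1/√(LC).
Step 2 — ω₀ = 1/√(0.00272·2.27e-06) = 1.273e+04 rad/s.
Step 3 — f₀ = ω₀/(2π) = 2025 Hz.
Step 4 — Series Q: Q = ω₀L/R = 1.273e+04·0.00272/653 = 0.05301.
Step 5 — 3dB bandwidth: Δω = ω₀/Q = 2.401e+05 rad/s; BW = Δω/(2π) = 3.821e+04 Hz.

(a) f₀ = 2025 Hz  (b) Q = 0.05301  (c) BW = 3.821e+04 Hz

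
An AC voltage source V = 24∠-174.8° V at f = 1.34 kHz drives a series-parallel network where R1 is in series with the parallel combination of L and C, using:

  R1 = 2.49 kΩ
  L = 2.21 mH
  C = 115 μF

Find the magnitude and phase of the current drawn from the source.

Step 1 — Angular frequency: ω = 2π·f = 2π·1340 = 8419 rad/s.
Step 2 — Component impedances:
  R1: Z = R = 2490 Ω
  L: Z = jωL = j·8419·0.00221 = 0 + j18.61 Ω
  C: Z = 1/(jωC) = -j/(ω·C) = 0 - j1.033 Ω
Step 3 — Parallel branch: L || C = 1/(1/L + 1/C) = 0 - j1.093 Ω.
Step 4 — Series with R1: Z_total = R1 + (L || C) = 2490 - j1.093 Ω = 2490∠-0.0° Ω.
Step 5 — Source phasor: V = 24∠-174.8° V = -23.9 - j2.175 V.
Step 6 — Ohm's law: I = V / Z_total = (-23.9 - j2.175) / (2490 - j1.093) = -0.009599 - j0.0008778 A.
Step 7 — Convert to polar: |I| = 0.009639 A, ∠I = -174.8°.

I = 0.009639∠-174.8° A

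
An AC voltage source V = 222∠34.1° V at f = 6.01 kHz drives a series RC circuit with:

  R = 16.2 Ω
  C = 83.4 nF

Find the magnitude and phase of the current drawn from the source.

Step 1 — Angular frequency: ω = 2π·f = 2π·6010 = 3.776e+04 rad/s.
Step 2 — Component impedances:
  R: Z = R = 16.2 Ω
  C: Z = 1/(jωC) = -j/(ω·C) = 0 - j317.5 Ω
Step 3 — Series combination: Z_total = R + C = 16.2 - j317.5 Ω = 317.9∠-87.1° Ω.
Step 4 — Source phasor: V = 222∠34.1° V = 183.8 + j124.5 V.
Step 5 — Ohm's law: I = V / Z_total = (183.8 + j124.5) / (16.2 - j317.5) = -0.3615 + j0.5974 A.
Step 6 — Convert to polar: |I| = 0.6982 A, ∠I = 121.2°.

I = 0.6982∠121.2° A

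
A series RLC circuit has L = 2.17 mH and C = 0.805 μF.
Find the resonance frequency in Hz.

Step 1 — Resonance condition Im(Z)=0 gives ω₀ = 1/√(LC).
Step 2 — ω₀ = 1/√(0.00217·8.05e-07) = 2.393e+04 rad/s.
Step 3 — f₀ = ω₀/(2π) = 3808 Hz.

f₀ = 3808 Hz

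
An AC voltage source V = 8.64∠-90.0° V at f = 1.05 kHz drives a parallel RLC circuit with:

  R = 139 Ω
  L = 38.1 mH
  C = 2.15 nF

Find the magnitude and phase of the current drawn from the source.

Step 1 — Angular frequency: ω = 2π·f = 2π·1050 = 6597 rad/s.
Step 2 — Component impedances:
  R: Z = R = 139 Ω
  L: Z = jωL = j·6597·0.0381 = 0 + j251.4 Ω
  C: Z = 1/(jωC) = -j/(ω·C) = 0 - j7.05e+04 Ω
Step 3 — Parallel combination: 1/Z_total = 1/R + 1/L + 1/C; Z_total = 106.6 + j58.75 Ω = 121.7∠28.9° Ω.
Step 4 — Source phasor: V = 8.64∠-90.0° V = 0 - j8.64 V.
Step 5 — Ohm's law: I = V / Z_total = (0 - j8.64) / (106.6 + j58.75) = -0.03425 - j0.06216 A.
Step 6 — Convert to polar: |I| = 0.07097 A, ∠I = -118.9°.

I = 0.07097∠-118.9° A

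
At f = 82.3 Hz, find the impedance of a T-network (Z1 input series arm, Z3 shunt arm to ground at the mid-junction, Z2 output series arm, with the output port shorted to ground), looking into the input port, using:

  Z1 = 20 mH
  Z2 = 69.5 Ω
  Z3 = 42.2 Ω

Step 1 — Angular frequency: ω = 2π·f = 2π·82.3 = 517.1 rad/s.
Step 2 — Component impedances:
  Z1: Z = jωL = j·517.1·0.02 = 0 + j10.34 Ω
  Z2: Z = R = 69.5 Ω
  Z3: Z = R = 42.2 Ω
Step 3 — With the output port shorted to ground, the output series arm Z2 runs from the junction to ground; the shunt arm Z3 also runs from the junction to ground. They appear in parallel: Z3 || Z2 = 26.26 Ω.
Step 4 — Series with input arm Z1: Z_in = Z1 + (Z3 || Z2) = 26.26 + j10.34 Ω = 28.22∠21.5° Ω.

Z = 26.26 + j10.34 Ω = 28.22∠21.5° Ω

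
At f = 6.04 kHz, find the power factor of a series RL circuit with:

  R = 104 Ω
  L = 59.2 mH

Step 1 — Angular frequency: ω = 2π·f = 2π·6040 = 3.795e+04 rad/s.
Step 2 — Component impedances:
  R: Z = R = 104 Ω
  L: Z = jωL = j·3.795e+04·0.0592 = 0 + j2247 Ω
Step 3 — Series combination: Z_total = R + L = 104 + j2247 Ω = 2249∠87.3° Ω.
Step 4 — Power factor: PF = cos(φ) = Re(Z)/|Z| = 104/2249 = 0.04624.
Step 5 — Type: Im(Z) = 2247 ⇒ lagging (phase φ = 87.3°).

PF = 0.04624 (lagging, φ = 87.3°)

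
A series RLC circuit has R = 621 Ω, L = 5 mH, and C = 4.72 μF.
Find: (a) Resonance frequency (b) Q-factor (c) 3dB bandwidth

Step 1 — Resonance: ω₀ = 1/√(LC) = 1/√(0.005·4.72e-06) = 6509 rad/s.
Step 2 — f₀ = ω₀/(2π) = 1036 Hz.
Step 3 — Series Q: Q = ω₀L/R = 6509·0.005/621 = 0.05241.
Step 4 — Bandwidth: Δω = ω₀/Q = 1.242e+05 rad/s; BW = Δω/(2π) = 1.977e+04 Hz.

(a) f₀ = 1036 Hz  (b) Q = 0.05241  (c) BW = 1.977e+04 Hz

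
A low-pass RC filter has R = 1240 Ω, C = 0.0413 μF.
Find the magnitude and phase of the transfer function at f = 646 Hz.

Step 1 — Angular frequency: ω = 2π·646 = 4059 rad/s.
Step 2 — Transfer function: H(jω) = 1/(1 + jωRC).
Step 3 — Denominator: 1 + jωRC = 1 + j·4059·1240·4.13e-08 = 1 + j0.2079.
Step 4 — H = 0.9586 - j0.1993.
Step 5 — Magnitude: |H| = 0.9791 (-0.2 dB); phase: φ = -11.7°.

|H| = 0.9791 (-0.2 dB), φ = -11.7°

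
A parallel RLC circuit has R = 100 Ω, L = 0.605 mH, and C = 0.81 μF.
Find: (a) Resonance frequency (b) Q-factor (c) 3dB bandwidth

Step 1 — Resonance: ω₀ = 1/√(LC) = 1/√(0.000605·8.1e-07) = 4.517e+04 rad/s.
Step 2 — f₀ = ω₀/(2π) = 7190 Hz.
Step 3 — Parallel Q: Q = R/(ω₀L) = 100/(4.517e+04·0.000605) = 3.659.
Step 4 — Bandwidth: Δω = ω₀/Q = 1.235e+04 rad/s; BW = Δω/(2π) = 1965 Hz.

(a) f₀ = 7190 Hz  (b) Q = 3.659  (c) BW = 1965 Hz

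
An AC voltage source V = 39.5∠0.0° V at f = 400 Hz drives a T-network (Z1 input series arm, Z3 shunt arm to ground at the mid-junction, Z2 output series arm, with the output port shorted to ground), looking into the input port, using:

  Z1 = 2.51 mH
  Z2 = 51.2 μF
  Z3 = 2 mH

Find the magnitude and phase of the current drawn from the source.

Step 1 — Angular frequency: ω = 2π·f = 2π·400 = 2513 rad/s.
Step 2 — Component impedances:
  Z1: Z = jωL = j·2513·0.00251 = 0 + j6.308 Ω
  Z2: Z = 1/(jωC) = -j/(ω·C) = 0 - j7.771 Ω
  Z3: Z = jωL = j·2513·0.002 = 0 + j5.027 Ω
Step 3 — With the output port shorted to ground, the output series arm Z2 runs from the junction to ground; the shunt arm Z3 also runs from the junction to ground. They appear in parallel: Z3 || Z2 = 0 + j14.23 Ω.
Step 4 — Series with input arm Z1: Z_in = Z1 + (Z3 || Z2) = 0 + j20.54 Ω = 20.54∠90.0° Ω.
Step 5 — Source phasor: V = 39.5∠0.0° V = 39.5 V.
Step 6 — Ohm's law: I = V / Z_total = (39.5) / (0 + j20.54) = 0 - j1.923 A.
Step 7 — Convert to polar: |I| = 1.923 A, ∠I = -90.0°.

I = 1.923∠-90.0° A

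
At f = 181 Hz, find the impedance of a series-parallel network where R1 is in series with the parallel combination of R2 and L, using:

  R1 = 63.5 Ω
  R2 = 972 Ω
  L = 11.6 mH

Step 1 — Angular frequency: ω = 2π·f = 2π·181 = 1137 rad/s.
Step 2 — Component impedances:
  R1: Z = R = 63.5 Ω
  R2: Z = R = 972 Ω
  L: Z = jωL = j·1137·0.0116 = 0 + j13.19 Ω
Step 3 — Parallel branch: R2 || L = 1/(1/R2 + 1/L) = 0.179 + j13.19 Ω.
Step 4 — Series with R1: Z_total = R1 + (R2 || L) = 63.68 + j13.19 Ω = 65.03∠11.7° Ω.

Z = 63.68 + j13.19 Ω = 65.03∠11.7° Ω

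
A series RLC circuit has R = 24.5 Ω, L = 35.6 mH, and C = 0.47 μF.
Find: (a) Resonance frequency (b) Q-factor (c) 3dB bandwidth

Step 1 — Resonance: ω₀ = 1/√(LC) = 1/√(0.0356·4.7e-07) = 7731 rad/s.
Step 2 — f₀ = ω₀/(2π) = 1230 Hz.
Step 3 — Series Q: Q = ω₀L/R = 7731·0.0356/24.5 = 11.23.
Step 4 — Bandwidth: Δω = ω₀/Q = 688.2 rad/s; BW = Δω/(2π) = 109.5 Hz.

(a) f₀ = 1230 Hz  (b) Q = 11.23  (c) BW = 109.5 Hz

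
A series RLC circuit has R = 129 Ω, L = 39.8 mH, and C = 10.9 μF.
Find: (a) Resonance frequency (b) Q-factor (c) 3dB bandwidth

Step 1 — Resonance: ω₀ = 1/√(LC) = 1/√(0.0398·1.09e-05) = 1518 rad/s.
Step 2 — f₀ = ω₀/(2π) = 241.6 Hz.
Step 3 — Series Q: Q = ω₀L/R = 1518·0.0398/129 = 0.4684.
Step 4 — Bandwidth: Δω = ω₀/Q = 3241 rad/s; BW = Δω/(2π) = 515.9 Hz.

(a) f₀ = 241.6 Hz  (b) Q = 0.4684  (c) BW = 515.9 Hz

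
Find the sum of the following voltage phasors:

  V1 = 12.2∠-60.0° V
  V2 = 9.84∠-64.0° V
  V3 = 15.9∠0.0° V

Step 1 — Convert each phasor to rectangular form:
  V1 = 12.2·(cos(-60.0°) + j·sin(-60.0°)) = 6.1 - j10.57 V
  V2 = 9.84·(cos(-64.0°) + j·sin(-64.0°)) = 4.314 - j8.844 V
  V3 = 15.9·(cos(0.0°) + j·sin(0.0°)) = 15.9 V
Step 2 — Sum components: V_total = 26.31 - j19.41 V.
Step 3 — Convert to polar: |V_total| = 32.7 V, ∠V_total = -36.4°.

V_total = 32.7∠-36.4° V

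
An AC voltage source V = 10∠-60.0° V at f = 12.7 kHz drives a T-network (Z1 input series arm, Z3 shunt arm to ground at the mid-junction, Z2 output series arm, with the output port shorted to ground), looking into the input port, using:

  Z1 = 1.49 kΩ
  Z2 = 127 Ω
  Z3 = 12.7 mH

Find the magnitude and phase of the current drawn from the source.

Step 1 — Angular frequency: ω = 2π·f = 2π·1.27e+04 = 7.98e+04 rad/s.
Step 2 — Component impedances:
  Z1: Z = R = 1490 Ω
  Z2: Z = R = 127 Ω
  Z3: Z = jωL = j·7.98e+04·0.0127 = 0 + j1013 Ω
Step 3 — With the output port shorted to ground, the output series arm Z2 runs from the junction to ground; the shunt arm Z3 also runs from the junction to ground. They appear in parallel: Z3 || Z2 = 125 + j15.67 Ω.
Step 4 — Series with input arm Z1: Z_in = Z1 + (Z3 || Z2) = 1615 + j15.67 Ω = 1615∠0.6° Ω.
Step 5 — Source phasor: V = 10∠-60.0° V = 5 - j8.66 V.
Step 6 — Ohm's law: I = V / Z_total = (5 - j8.66) / (1615 + j15.67) = 0.003044 - j0.005392 A.
Step 7 — Convert to polar: |I| = 0.006192 A, ∠I = -60.6°.

I = 0.006192∠-60.6° A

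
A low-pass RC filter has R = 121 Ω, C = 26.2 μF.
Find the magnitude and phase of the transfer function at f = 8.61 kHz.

Step 1 — Angular frequency: ω = 2π·8610 = 5.41e+04 rad/s.
Step 2 — Transfer function: H(jω) = 1/(1 + jωRC).
Step 3 — Denominator: 1 + jωRC = 1 + j·5.41e+04·121·2.62e-05 = 1 + j171.5.
Step 4 — H = 3.4e-05 - j0.005831.
Step 5 — Magnitude: |H| = 0.005831 (-44.7 dB); phase: φ = -89.7°.

|H| = 0.005831 (-44.7 dB), φ = -89.7°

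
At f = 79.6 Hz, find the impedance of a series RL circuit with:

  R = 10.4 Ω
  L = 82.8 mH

Step 1 — Angular frequency: ω = 2π·f = 2π·79.6 = 500.1 rad/s.
Step 2 — Component impedances:
  R: Z = R = 10.4 Ω
  L: Z = jωL = j·500.1·0.0828 = 0 + j41.41 Ω
Step 3 — Series combination: Z_total = R + L = 10.4 + j41.41 Ω = 42.7∠75.9° Ω.

Z = 10.4 + j41.41 Ω = 42.7∠75.9° Ω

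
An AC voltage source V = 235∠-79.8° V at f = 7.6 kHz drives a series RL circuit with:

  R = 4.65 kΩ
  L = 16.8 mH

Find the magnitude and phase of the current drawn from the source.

Step 1 — Angular frequency: ω = 2π·f = 2π·7600 = 4.775e+04 rad/s.
Step 2 — Component impedances:
  R: Z = R = 4650 Ω
  L: Z = jωL = j·4.775e+04·0.0168 = 0 + j802.2 Ω
Step 3 — Series combination: Z_total = R + L = 4650 + j802.2 Ω = 4719∠9.8° Ω.
Step 4 — Source phasor: V = 235∠-79.8° V = 41.61 - j231.3 V.
Step 5 — Ohm's law: I = V / Z_total = (41.61 - j231.3) / (4650 + j802.2) = 0.0003576 - j0.0498 A.
Step 6 — Convert to polar: |I| = 0.0498 A, ∠I = -89.6°.

I = 0.0498∠-89.6° A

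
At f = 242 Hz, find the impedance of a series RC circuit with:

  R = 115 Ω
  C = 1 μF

Step 1 — Angular frequency: ω = 2π·f = 2π·242 = 1521 rad/s.
Step 2 — Component impedances:
  R: Z = R = 115 Ω
  C: Z = 1/(jωC) = -j/(ω·C) = 0 - j657.7 Ω
Step 3 — Series combination: Z_total = R + C = 115 - j657.7 Ω = 667.6∠-80.1° Ω.

Z = 115 - j657.7 Ω = 667.6∠-80.1° Ω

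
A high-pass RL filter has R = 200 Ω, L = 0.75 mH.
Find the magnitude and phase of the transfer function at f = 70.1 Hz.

Step 1 — Angular frequency: ω = 2π·70.1 = 440.5 rad/s.
Step 2 — Transfer function: H(jω) = jωL/(R + jωL).
Step 3 — Numerator jωL = j·0.3303; denominator R + jωL = 200 + j0.3303.
Step 4 — H = 2.728e-06 + j0.001652.
Step 5 — Magnitude: |H| = 0.001652 (-55.6 dB); phase: φ = 89.9°.

|H| = 0.001652 (-55.6 dB), φ = 89.9°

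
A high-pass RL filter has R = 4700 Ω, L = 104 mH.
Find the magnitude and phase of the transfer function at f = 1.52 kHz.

Step 1 — Angular frequency: ω = 2π·1520 = 9550 rad/s.
Step 2 — Transfer function: H(jω) = jωL/(R + jωL).
Step 3 — Numerator jωL = j·993.2; denominator R + jωL = 4700 + j993.2.
Step 4 — H = 0.04275 + j0.2023.
Step 5 — Magnitude: |H| = 0.2068 (-13.7 dB); phase: φ = 78.1°.

|H| = 0.2068 (-13.7 dB), φ = 78.1°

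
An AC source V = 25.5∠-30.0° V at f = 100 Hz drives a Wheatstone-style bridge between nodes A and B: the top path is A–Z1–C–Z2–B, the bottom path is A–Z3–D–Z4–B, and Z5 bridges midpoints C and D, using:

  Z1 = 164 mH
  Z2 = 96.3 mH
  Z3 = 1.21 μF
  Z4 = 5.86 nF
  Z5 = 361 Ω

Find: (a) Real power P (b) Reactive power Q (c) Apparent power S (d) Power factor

Step 1 — Angular frequency: ω = 2π·f = 2π·100 = 628.3 rad/s.
Step 2 — Component impedances:
  Z1: Z = jωL = j·628.3·0.164 = 0 + j103 Ω
  Z2: Z = jωL = j·628.3·0.0963 = 0 + j60.51 Ω
  Z3: Z = 1/(jωC) = -j/(ω·C) = 0 - j1315 Ω
  Z4: Z = 1/(jωC) = -j/(ω·C) = 0 - j2.716e+05 Ω
  Z5: Z = R = 361 Ω
Step 3 — Bridge requires nodal analysis (the Z5 bridge couples midpoints C and D, so the two paths cannot be reduced to a simple series/parallel combination). Setting node B to ground and injecting 1 A at node A, the 3-node admittance system at A, C, D solves to V_A = Z_AB = 2.381 + j171.6 Ω = 171.6∠89.2° Ω.
Step 4 — Source phasor: V = 25.5∠-30.0° V = 22.08 - j12.75 V.
Step 5 — Current: I = V / Z = -0.0725 - j0.1297 A = 0.1486∠-119.2° A.
Step 6 — Complex power: S = V·I* = 0.05257 + j3.788 VA.
Step 7 — Real power: P = Re(S) = 0.05257 W.
Step 8 — Reactive power: Q = Im(S) = 3.788 VAR.
Step 9 — Apparent power: |S| = 3.789 VA.
Step 10 — Power factor: PF = P/|S| = 0.01388 (lagging).

(a) P = 0.05257 W  (b) Q = 3.788 VAR  (c) S = 3.789 VA  (d) PF = 0.01388 (lagging)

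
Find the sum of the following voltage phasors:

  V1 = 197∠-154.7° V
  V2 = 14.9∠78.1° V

Step 1 — Convert each phasor to rectangular form:
  V1 = 197·(cos(-154.7°) + j·sin(-154.7°)) = -178.1 - j84.19 V
  V2 = 14.9·(cos(78.1°) + j·sin(78.1°)) = 3.072 + j14.58 V
Step 2 — Sum components: V_total = -175 - j69.61 V.
Step 3 — Convert to polar: |V_total| = 188.4 V, ∠V_total = -158.3°.

V_total = 188.4∠-158.3° V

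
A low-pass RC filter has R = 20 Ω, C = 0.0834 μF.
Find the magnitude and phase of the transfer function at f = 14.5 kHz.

Step 1 — Angular frequency: ω = 2π·1.45e+04 = 9.111e+04 rad/s.
Step 2 — Transfer function: H(jω) = 1/(1 + jωRC).
Step 3 — Denominator: 1 + jωRC = 1 + j·9.111e+04·20·8.34e-08 = 1 + j0.152.
Step 4 — H = 0.9774 - j0.1485.
Step 5 — Magnitude: |H| = 0.9886 (-0.1 dB); phase: φ = -8.6°.

|H| = 0.9886 (-0.1 dB), φ = -8.6°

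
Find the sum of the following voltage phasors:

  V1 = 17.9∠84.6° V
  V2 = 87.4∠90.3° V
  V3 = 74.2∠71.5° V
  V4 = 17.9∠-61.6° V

Step 1 — Convert each phasor to rectangular form:
  V1 = 17.9·(cos(84.6°) + j·sin(84.6°)) = 1.685 + j17.82 V
  V2 = 87.4·(cos(90.3°) + j·sin(90.3°)) = -0.4576 + j87.4 V
  V3 = 74.2·(cos(71.5°) + j·sin(71.5°)) = 23.54 + j70.37 V
  V4 = 17.9·(cos(-61.6°) + j·sin(-61.6°)) = 8.514 - j15.75 V
Step 2 — Sum components: V_total = 33.28 + j159.8 V.
Step 3 — Convert to polar: |V_total| = 163.3 V, ∠V_total = 78.2°.

V_total = 163.3∠78.2° V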